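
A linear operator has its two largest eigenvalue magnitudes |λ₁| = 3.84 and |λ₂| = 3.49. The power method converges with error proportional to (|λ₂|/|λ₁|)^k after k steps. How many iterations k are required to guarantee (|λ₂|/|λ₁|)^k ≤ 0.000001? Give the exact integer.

|λ₂/λ₁| = 3.49/3.84 = 0.90885
Need k ≥ ln(0.000001) / ln(0.90885) = -13.8155 / -0.0956 ≈ 144.558
Smallest integer k satisfying the bound: 145

145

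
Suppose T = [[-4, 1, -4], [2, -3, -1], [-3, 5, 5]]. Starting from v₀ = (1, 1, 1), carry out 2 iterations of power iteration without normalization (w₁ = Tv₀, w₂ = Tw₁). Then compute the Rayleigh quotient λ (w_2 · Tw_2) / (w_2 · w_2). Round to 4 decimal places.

λ ≈ 3.3531

w1 = Tv₀ = ((-4)·1 + 1·1 + (-4)·1; 2·1 + (-3)·1 + (-1)·1; (-3)·1 + 5·1 + 5·1) = (-7, -2, 7)
w2 = Tw1 = ((-4)·(-7) + 1·(-2) + (-4)·7; 2·(-7) + (-3)·(-2) + (-1)·7; (-3)·(-7) + 5·(-2) + 5·7) = (-2, -15, 46)
Tw2 = (-191, -5, 161)
w2·Tw2 = (-2)·(-191) + (-15)·(-5) + 46·161 = 7863; w2·w2 = (-2)·(-2) + (-15)·(-15) + 46·46 = 2345
λ ≈ 7863/2345 = 3.3531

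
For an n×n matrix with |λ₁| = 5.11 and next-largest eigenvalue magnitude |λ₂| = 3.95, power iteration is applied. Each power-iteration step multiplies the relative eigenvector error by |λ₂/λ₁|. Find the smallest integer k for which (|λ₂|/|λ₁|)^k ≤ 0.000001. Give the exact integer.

54

|λ₂/λ₁| = 3.95/5.11 = 0.77299
Need k ≥ ln(0.000001) / ln(0.77299) = -13.8155 / -0.2575 ≈ 53.656
Smallest integer k satisfying the bound: 54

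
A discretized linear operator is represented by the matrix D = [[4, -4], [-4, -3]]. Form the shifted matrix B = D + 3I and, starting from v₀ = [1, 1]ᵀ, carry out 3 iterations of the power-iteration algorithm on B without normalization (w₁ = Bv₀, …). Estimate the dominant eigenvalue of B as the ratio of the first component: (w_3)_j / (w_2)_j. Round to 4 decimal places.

B = D + 3I has rows (7, -4); (-4, 0)
w1 = Bv₀ = (3, -4)
w2 = Bw1 = (37, -12)
w3 = Bw2 = (307, -148)
Ratio: 307/37 = 8.2973

μ ≈ 8.2973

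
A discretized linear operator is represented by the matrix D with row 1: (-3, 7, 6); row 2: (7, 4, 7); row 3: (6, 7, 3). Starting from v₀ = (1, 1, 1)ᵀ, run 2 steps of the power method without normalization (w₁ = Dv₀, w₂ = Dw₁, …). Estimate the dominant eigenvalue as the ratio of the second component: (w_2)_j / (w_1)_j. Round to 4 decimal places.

w1 = Dv₀ = (10, 18, 16)
w2 = Dw1 = (192, 254, 234)
Ratio at component: 254 / 18 = 14.1111

λ ≈ 14.1111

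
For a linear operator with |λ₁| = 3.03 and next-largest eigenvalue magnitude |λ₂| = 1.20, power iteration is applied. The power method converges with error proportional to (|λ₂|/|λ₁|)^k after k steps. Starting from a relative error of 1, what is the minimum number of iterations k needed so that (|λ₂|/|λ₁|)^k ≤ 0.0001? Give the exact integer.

|λ₂/λ₁| = 1.20/3.03 = 0.39604
Need k ≥ ln(0.0001) / ln(0.39604) = -9.2103 / -0.9262 ≈ 9.944
Smallest integer k satisfying the bound: 10

10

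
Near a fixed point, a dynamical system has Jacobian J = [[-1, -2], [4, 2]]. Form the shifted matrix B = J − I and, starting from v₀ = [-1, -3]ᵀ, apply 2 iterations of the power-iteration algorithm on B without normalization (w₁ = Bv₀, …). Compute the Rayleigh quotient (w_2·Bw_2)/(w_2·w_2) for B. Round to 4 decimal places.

B = J − I has rows (-2, -2); (4, 1)
w1 = Bv₀ = ((-2)·(-1) + (-2)·(-3); 4·(-1) + 1·(-3)) = (8, -7)
w2 = Bw1 = ((-2)·8 + (-2)·(-7); 4·8 + 1·(-7)) = (-2, 25)
Bw2 = (-46, 17)
w2·Bw2 = 517; w2·w2 = 629; μ ≈ 517/629 = 0.8219

0.8219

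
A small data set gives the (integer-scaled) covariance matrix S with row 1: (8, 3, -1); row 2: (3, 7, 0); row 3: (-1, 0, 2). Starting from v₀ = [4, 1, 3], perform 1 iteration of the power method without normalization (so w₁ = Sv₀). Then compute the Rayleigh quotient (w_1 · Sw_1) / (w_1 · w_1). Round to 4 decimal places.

λ ≈ 10.2570

w1 = Sv₀ = (8·4 + 3·1 + (-1)·3; 3·4 + 7·1 + 0·3; (-1)·4 + 0·1 + 2·3) = (32, 19, 2)
Sw1 = (311, 229, -28)
w1·Sw1 = 32·311 + 19·229 + 2·(-28) = 14247; w1·w1 = 32·32 + 19·19 + 2·2 = 1389
λ ≈ 14247/1389 = 10.2570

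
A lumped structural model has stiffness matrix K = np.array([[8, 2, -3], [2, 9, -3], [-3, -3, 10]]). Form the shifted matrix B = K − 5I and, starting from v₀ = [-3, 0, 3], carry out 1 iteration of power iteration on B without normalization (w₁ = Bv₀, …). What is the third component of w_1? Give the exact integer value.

24

B = K − 5I has rows (3, 2, -3); (2, 4, -3); (-3, -3, 5)
w1 = Bv₀ = (3·(-3) + 2·0 + (-3)·3; 2·(-3) + 4·0 + (-3)·3; (-3)·(-3) + (-3)·0 + 5·3) = (-18, -15, 24)
Requested component of w1: 24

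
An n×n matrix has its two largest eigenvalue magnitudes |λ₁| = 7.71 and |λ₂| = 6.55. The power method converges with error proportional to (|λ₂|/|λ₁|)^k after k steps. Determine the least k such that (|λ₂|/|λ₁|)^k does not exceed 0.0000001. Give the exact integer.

99

|λ₂/λ₁| = 6.55/7.71 = 0.84955
Need k ≥ ln(0.0000001) / ln(0.84955) = -16.1181 / -0.1631 ≈ 98.852
Smallest integer k satisfying the bound: 99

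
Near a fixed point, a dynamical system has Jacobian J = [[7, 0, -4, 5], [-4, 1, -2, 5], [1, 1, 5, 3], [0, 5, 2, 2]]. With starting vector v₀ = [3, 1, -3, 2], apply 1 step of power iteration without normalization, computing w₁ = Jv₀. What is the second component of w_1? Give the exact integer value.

5

w1 = Jv₀ = (43, 5, -5, 3)
The requested component of w1 is 5.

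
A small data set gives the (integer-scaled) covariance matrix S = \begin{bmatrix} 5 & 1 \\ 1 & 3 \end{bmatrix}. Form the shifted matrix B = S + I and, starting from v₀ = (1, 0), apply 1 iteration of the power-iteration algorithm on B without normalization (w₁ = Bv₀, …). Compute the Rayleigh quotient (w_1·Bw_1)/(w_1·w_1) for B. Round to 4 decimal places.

μ ≈ 6.2703

B = S + I has rows (6, 1); (1, 4)
w1 = Bv₀ = (6, 1)
Bw1 = (37, 10)
w1·Bw1 = 232; w1·w1 = 37; μ ≈ 232/37 = 6.2703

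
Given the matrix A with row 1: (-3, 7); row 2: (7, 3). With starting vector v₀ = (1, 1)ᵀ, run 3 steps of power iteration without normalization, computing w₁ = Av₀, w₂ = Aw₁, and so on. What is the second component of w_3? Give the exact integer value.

580

w1 = Av₀ = (4, 10)
w2 = Aw1 = (58, 58)
w3 = Aw2 = (232, 580)
The requested component of w3 is 580.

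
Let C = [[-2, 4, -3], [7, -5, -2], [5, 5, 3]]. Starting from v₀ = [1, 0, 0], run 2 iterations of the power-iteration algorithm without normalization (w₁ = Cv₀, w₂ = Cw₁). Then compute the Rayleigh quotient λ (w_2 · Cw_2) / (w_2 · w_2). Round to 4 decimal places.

-5.5747

w1 = Cv₀ = (-2, 7, 5)
w2 = Cw1 = (17, -59, 40)
Cw2 = (-390, 334, -90)
w2·Cw2 = 17·(-390) + (-59)·334 + 40·(-90) = -29936; w2·w2 = 17·17 + (-59)·(-59) + 40·40 = 5370
λ ≈ -29936/5370 = -5.5747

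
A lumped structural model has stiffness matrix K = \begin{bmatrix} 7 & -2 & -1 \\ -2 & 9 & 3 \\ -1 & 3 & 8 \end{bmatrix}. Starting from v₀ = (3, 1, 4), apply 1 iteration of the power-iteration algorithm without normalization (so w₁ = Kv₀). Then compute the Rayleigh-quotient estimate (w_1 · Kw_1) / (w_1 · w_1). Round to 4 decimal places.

8.6920

w1 = Kv₀ = (7·3 + (-2)·1 + (-1)·4; (-2)·3 + 9·1 + 3·4; (-1)·3 + 3·1 + 8·4) = (15, 15, 32)
Kw1 = (43, 201, 286)
w1·Kw1 = 15·43 + 15·201 + 32·286 = 12812; w1·w1 = 15·15 + 15·15 + 32·32 = 1474
λ ≈ 12812/1474 = 8.6920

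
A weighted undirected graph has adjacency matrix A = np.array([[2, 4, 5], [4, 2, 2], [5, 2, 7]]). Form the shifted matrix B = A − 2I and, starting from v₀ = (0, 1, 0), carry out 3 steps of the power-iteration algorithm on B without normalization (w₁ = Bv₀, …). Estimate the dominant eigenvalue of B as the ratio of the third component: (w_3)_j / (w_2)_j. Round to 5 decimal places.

8.00000

B = A − 2I has rows (0, 4, 5); (4, 0, 2); (5, 2, 5)
w1 = Bv₀ = (4, 0, 2)
w2 = Bw1 = (10, 20, 30)
w3 = Bw2 = (230, 100, 240)
Ratio: 240/30 = 8.00000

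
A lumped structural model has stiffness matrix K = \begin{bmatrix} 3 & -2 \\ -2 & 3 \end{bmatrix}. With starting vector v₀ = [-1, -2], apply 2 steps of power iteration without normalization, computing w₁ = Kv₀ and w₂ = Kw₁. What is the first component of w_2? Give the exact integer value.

w1 = Kv₀ = (1, -4)
w2 = Kw1 = (11, -14)
The requested component of w2 is 11.

11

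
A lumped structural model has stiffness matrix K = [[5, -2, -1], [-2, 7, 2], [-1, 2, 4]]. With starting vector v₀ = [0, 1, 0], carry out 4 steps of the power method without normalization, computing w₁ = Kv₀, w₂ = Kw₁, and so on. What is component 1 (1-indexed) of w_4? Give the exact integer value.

w1 = Kv₀ = (5·0 + (-2)·1 + (-1)·0; (-2)·0 + 7·1 + 2·0; (-1)·0 + 2·1 + 4·0) = (-2, 7, 2)
w2 = Kw1 = (5·(-2) + (-2)·7 + (-1)·2; (-2)·(-2) + 7·7 + 2·2; (-1)·(-2) + 2·7 + 4·2) = (-26, 57, 24)
w3 = Kw2 = (-268, 499, 236)
w4 = Kw3 = (-2574, 4501, 2210)
The requested component of w4 is -2574.

-2574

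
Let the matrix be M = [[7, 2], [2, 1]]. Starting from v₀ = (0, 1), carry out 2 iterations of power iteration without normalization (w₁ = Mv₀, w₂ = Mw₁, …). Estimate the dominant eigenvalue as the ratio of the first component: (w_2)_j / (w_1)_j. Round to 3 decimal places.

8.000

w1 = Mv₀ = (7·0 + 2·1; 2·0 + 1·1) = (2, 1)
w2 = Mw1 = (7·2 + 2·1; 2·2 + 1·1) = (16, 5)
Ratio at component: 16 / 2 = 8.000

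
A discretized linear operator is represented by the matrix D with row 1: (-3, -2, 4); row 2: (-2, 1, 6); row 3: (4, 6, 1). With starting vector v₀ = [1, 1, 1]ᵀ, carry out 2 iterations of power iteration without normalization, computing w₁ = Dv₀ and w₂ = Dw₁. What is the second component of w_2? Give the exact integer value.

73

w1 = Dv₀ = ((-3)·1 + (-2)·1 + 4·1; (-2)·1 + 1·1 + 6·1; 4·1 + 6·1 + 1·1) = (-1, 5, 11)
w2 = Dw1 = ((-3)·(-1) + (-2)·5 + 4·11; (-2)·(-1) + 1·5 + 6·11; 4·(-1) + 6·5 + 1·11) = (37, 73, 37)
The requested component of w2 is 73.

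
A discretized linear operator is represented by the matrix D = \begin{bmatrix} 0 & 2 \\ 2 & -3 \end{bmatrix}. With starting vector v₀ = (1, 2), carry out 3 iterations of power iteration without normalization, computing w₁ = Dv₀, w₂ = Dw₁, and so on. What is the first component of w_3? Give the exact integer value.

40

w1 = Dv₀ = (4, -4)
w2 = Dw1 = (-8, 20)
w3 = Dw2 = (40, -76)
The requested component of w3 is 40.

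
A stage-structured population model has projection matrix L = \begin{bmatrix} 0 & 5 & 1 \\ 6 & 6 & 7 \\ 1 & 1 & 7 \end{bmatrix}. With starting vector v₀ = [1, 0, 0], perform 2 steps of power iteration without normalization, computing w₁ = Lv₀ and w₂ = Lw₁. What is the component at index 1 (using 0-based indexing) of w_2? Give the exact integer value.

w1 = Lv₀ = (0·1 + 5·0 + 1·0; 6·1 + 6·0 + 7·0; 1·1 + 1·0 + 7·0) = (0, 6, 1)
w2 = Lw1 = (0·0 + 5·6 + 1·1; 6·0 + 6·6 + 7·1; 1·0 + 1·6 + 7·1) = (31, 43, 13)
The requested component of w2 is 43.

43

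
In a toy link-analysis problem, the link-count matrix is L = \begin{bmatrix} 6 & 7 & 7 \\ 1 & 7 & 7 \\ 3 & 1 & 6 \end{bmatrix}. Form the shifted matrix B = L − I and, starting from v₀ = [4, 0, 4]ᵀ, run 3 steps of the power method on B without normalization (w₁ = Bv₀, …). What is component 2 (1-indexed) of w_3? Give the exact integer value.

B = L − I has rows (5, 7, 7); (1, 6, 7); (3, 1, 5)
w1 = Bv₀ = (5·4 + 7·0 + 7·4; 1·4 + 6·0 + 7·4; 3·4 + 1·0 + 5·4) = (48, 32, 32)
w2 = Bw1 = (5·48 + 7·32 + 7·32; 1·48 + 6·32 + 7·32; 3·48 + 1·32 + 5·32) = (688, 464, 336)
w3 = Bw2 = (9040, 5824, 4208)
Requested component of w3: 5824

5824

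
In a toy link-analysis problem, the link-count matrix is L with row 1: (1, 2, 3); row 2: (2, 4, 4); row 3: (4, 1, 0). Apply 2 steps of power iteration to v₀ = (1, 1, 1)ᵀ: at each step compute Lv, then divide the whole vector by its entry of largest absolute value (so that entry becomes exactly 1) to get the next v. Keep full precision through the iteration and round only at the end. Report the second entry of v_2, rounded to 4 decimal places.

Lv0 = (6.00000, 10.00000, 5.00000); divide by 10.00000 → v1 = (0.60000, 1.00000, 0.50000)
Lv1 = (4.10000, 7.20000, 3.40000); divide by 7.20000 → v2 = (0.56944, 1.00000, 0.47222)
Requested entry of v2: 72/72 = 1.0000

1.0000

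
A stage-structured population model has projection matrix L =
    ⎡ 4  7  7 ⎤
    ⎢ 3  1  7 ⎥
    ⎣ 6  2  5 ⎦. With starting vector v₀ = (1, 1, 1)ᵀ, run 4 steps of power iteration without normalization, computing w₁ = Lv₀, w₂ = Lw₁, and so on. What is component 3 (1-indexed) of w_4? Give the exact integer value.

38619

w1 = Lv₀ = (4·1 + 7·1 + 7·1; 3·1 + 1·1 + 7·1; 6·1 + 2·1 + 5·1) = (18, 11, 13)
w2 = Lw1 = (4·18 + 7·11 + 7·13; 3·18 + 1·11 + 7·13; 6·18 + 2·11 + 5·13) = (240, 156, 195)
w3 = Lw2 = (3417, 2241, 2727)
w4 = Lw3 = (48444, 31581, 38619)
The requested component of w4 is 38619.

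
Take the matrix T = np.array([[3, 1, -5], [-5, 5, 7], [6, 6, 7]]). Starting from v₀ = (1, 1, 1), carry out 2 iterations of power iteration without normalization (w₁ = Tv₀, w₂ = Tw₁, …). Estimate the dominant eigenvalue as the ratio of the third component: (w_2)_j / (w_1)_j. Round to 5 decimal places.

w1 = Tv₀ = (3·1 + 1·1 + (-5)·1; (-5)·1 + 5·1 + 7·1; 6·1 + 6·1 + 7·1) = (-1, 7, 19)
w2 = Tw1 = (3·(-1) + 1·7 + (-5)·19; (-5)·(-1) + 5·7 + 7·19; 6·(-1) + 6·7 + 7·19) = (-91, 173, 169)
Ratio at component: 169 / 19 = 8.89474

λ ≈ 8.89474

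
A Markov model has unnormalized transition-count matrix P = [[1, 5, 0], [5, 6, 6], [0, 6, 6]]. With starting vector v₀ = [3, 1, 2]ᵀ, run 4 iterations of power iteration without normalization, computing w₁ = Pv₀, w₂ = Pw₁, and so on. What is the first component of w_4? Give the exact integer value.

25788

w1 = Pv₀ = (1·3 + 5·1 + 0·2; 5·3 + 6·1 + 6·2; 0·3 + 6·1 + 6·2) = (8, 33, 18)
w2 = Pw1 = (1·8 + 5·33 + 0·18; 5·8 + 6·33 + 6·18; 0·8 + 6·33 + 6·18) = (173, 346, 306)
w3 = Pw2 = (1903, 4777, 3912)
w4 = Pw3 = (25788, 61649, 52134)
The requested component of w4 is 25788.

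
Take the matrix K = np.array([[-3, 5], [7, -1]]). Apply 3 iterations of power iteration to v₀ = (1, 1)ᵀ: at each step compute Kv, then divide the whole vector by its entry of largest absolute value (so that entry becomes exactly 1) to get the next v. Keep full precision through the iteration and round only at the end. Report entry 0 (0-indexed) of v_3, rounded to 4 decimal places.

-0.2000

Kv0 = (2.00000, 6.00000); divide by 6.00000 → v1 = (0.33333, 1.00000)
Kv1 = (4.00000, 1.33333); divide by 4.00000 → v2 = (1.00000, 0.33333)
Kv2 = (-1.33333, 6.66667); divide by 6.66667 → v3 = (-0.20000, 1.00000)
Requested entry of v3: -32/160 = -0.2000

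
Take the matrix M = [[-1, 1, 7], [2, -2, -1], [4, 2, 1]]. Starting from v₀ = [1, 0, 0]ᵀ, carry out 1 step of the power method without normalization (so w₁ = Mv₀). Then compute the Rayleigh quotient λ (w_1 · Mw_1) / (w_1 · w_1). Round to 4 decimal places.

w1 = Mv₀ = ((-1)·1 + 1·0 + 7·0; 2·1 + (-2)·0 + (-1)·0; 4·1 + 2·0 + 1·0) = (-1, 2, 4)
Mw1 = (31, -10, 4)
w1·Mw1 = (-1)·31 + 2·(-10) + 4·4 = -35; w1·w1 = (-1)·(-1) + 2·2 + 4·4 = 21
λ ≈ -35/21 = -1.6667

λ ≈ -1.6667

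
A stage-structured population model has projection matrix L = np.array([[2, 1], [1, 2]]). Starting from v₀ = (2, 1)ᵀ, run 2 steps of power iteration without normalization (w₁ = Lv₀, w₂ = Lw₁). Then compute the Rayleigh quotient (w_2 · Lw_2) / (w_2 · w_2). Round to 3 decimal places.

2.997

w1 = Lv₀ = (2·2 + 1·1; 1·2 + 2·1) = (5, 4)
w2 = Lw1 = (2·5 + 1·4; 1·5 + 2·4) = (14, 13)
Lw2 = (41, 40)
w2·Lw2 = 14·41 + 13·40 = 1094; w2·w2 = 14·14 + 13·13 = 365
λ ≈ 1094/365 = 2.997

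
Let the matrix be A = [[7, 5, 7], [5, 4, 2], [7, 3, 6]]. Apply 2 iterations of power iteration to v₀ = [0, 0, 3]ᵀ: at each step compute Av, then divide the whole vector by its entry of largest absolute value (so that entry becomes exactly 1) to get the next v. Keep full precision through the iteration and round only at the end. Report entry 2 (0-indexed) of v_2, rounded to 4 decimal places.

0.9010

Av0 = (21.00000, 6.00000, 18.00000); divide by 21.00000 → v1 = (1.00000, 0.28571, 0.85714)
Av1 = (14.42857, 7.85714, 13.00000); divide by 14.42857 → v2 = (1.00000, 0.54455, 0.90099)
Requested entry of v2: 273/303 = 0.9010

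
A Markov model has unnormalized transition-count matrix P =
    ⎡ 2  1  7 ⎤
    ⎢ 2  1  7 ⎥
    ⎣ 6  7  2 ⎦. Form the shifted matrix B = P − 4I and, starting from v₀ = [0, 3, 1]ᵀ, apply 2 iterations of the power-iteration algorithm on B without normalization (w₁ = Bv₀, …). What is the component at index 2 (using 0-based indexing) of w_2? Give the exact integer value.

B = P − 4I has rows (-2, 1, 7); (2, -3, 7); (6, 7, -2)
w1 = Bv₀ = ((-2)·0 + 1·3 + 7·1; 2·0 + (-3)·3 + 7·1; 6·0 + 7·3 + (-2)·1) = (10, -2, 19)
w2 = Bw1 = ((-2)·10 + 1·(-2) + 7·19; 2·10 + (-3)·(-2) + 7·19; 6·10 + 7·(-2) + (-2)·19) = (111, 159, 8)
Requested component of w2: 8

8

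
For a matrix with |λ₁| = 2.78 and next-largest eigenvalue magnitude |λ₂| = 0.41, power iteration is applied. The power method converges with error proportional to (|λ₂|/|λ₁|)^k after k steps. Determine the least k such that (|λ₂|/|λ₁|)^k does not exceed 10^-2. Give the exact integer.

3

|λ₂/λ₁| = 0.41/2.78 = 0.14748
Need k ≥ ln(10^-2) / ln(0.14748) = -4.6052 / -1.9140 ≈ 2.406
Smallest integer k satisfying the bound: 3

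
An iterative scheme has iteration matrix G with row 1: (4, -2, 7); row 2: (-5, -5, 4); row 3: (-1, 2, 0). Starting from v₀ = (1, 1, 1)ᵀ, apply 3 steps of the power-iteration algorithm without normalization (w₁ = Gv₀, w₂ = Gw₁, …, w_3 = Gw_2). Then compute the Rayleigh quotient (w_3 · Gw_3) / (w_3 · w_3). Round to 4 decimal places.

w1 = Gv₀ = (4·1 + (-2)·1 + 7·1; (-5)·1 + (-5)·1 + 4·1; (-1)·1 + 2·1 + 0·1) = (9, -6, 1)
w2 = Gw1 = (4·9 + (-2)·(-6) + 7·1; (-5)·9 + (-5)·(-6) + 4·1; (-1)·9 + 2·(-6) + 0·1) = (55, -11, -21)
w3 = Gw2 = (95, -304, -77)
Gw3 = (449, 737, -703)
w3·Gw3 = 95·449 + (-304)·737 + (-77)·(-703) = -127262; w3·w3 = 95·95 + (-304)·(-304) + (-77)·(-77) = 107370
λ ≈ -127262/107370 = -1.1853

λ ≈ -1.1853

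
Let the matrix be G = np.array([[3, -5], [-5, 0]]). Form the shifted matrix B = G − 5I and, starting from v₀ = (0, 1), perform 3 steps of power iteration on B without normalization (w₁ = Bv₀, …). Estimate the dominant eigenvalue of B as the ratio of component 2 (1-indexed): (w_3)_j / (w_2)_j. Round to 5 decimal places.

B = G − 5I has rows (-2, -5); (-5, -5)
w1 = Bv₀ = (-5, -5)
w2 = Bw1 = (35, 50)
w3 = Bw2 = (-320, -425)
Ratio: -425/50 = -8.50000

-8.50000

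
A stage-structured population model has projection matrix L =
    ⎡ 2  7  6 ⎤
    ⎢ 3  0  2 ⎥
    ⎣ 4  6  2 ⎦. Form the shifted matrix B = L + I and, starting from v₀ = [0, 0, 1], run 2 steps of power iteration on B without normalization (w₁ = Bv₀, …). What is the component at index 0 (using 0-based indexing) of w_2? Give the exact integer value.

B = L + I has rows (3, 7, 6); (3, 1, 2); (4, 6, 3)
w1 = Bv₀ = (6, 2, 3)
w2 = Bw1 = (50, 26, 45)
Requested component of w2: 50

50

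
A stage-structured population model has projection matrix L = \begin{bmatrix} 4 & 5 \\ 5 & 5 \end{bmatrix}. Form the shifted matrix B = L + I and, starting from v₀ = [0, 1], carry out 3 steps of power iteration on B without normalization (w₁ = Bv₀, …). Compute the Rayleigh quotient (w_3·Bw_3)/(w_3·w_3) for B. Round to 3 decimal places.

10.525

B = L + I has rows (5, 5); (5, 6)
w1 = Bv₀ = (5·0 + 5·1; 5·0 + 6·1) = (5, 6)
w2 = Bw1 = (5·5 + 5·6; 5·5 + 6·6) = (55, 61)
w3 = Bw2 = (580, 641)
Bw3 = (6105, 6746)
w3·Bw3 = 7865086; w3·w3 = 747281; μ ≈ 7865086/747281 = 10.525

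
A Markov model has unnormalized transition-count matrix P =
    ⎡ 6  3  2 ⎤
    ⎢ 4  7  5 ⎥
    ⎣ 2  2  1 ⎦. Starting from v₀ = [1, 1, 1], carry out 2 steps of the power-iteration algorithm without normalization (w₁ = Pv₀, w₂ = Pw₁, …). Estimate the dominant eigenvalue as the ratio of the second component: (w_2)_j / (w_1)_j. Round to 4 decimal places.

w1 = Pv₀ = (11, 16, 5)
w2 = Pw1 = (124, 181, 59)
Ratio at component: 181 / 16 = 11.3125

11.3125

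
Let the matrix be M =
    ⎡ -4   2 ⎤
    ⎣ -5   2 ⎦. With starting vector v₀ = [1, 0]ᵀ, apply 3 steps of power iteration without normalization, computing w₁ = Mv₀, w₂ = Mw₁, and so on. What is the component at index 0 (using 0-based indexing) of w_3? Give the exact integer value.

w1 = Mv₀ = ((-4)·1 + 2·0; (-5)·1 + 2·0) = (-4, -5)
w2 = Mw1 = ((-4)·(-4) + 2·(-5); (-5)·(-4) + 2·(-5)) = (6, 10)
w3 = Mw2 = (-4, -10)
The requested component of w3 is -4.

-4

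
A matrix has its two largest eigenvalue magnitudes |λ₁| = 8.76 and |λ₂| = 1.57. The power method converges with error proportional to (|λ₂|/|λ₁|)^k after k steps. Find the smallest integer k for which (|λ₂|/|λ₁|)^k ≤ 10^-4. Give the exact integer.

6

|λ₂/λ₁| = 1.57/8.76 = 0.17922
Need k ≥ ln(10^-4) / ln(0.17922) = -9.2103 / -1.7191 ≈ 5.358
Smallest integer k satisfying the bound: 6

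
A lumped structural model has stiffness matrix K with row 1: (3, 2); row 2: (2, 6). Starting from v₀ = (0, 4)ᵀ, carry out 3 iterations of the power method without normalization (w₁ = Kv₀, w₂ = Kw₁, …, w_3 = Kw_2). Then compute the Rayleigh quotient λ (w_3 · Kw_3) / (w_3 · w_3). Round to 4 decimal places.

w1 = Kv₀ = (8, 24)
w2 = Kw1 = (72, 160)
w3 = Kw2 = (536, 1104)
Kw3 = (3816, 7696)
w3·Kw3 = 536·3816 + 1104·7696 = 10541760; w3·w3 = 536·536 + 1104·1104 = 1506112
λ ≈ 10541760/1506112 = 6.9993

6.9993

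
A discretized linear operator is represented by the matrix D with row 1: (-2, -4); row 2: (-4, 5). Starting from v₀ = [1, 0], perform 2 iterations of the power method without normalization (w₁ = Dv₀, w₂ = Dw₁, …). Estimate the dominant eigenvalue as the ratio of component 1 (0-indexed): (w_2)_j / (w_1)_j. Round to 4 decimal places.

w1 = Dv₀ = ((-2)·1 + (-4)·0; (-4)·1 + 5·0) = (-2, -4)
w2 = Dw1 = ((-2)·(-2) + (-4)·(-4); (-4)·(-2) + 5·(-4)) = (20, -12)
Ratio at component: -12 / -4 = 3.0000

3.0000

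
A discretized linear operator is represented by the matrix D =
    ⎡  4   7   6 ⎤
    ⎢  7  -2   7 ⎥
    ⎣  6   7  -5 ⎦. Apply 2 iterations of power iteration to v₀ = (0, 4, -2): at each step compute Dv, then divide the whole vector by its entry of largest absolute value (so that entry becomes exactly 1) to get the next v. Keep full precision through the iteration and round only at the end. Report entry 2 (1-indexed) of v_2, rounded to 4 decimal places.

1.0000

Dv0 = (16.00000, -22.00000, 38.00000); divide by 38.00000 → v1 = (0.42105, -0.57895, 1.00000)
Dv1 = (3.63158, 11.10526, -6.52632); divide by 11.10526 → v2 = (0.32701, 1.00000, -0.58768)
Requested entry of v2: 422/422 = 1.0000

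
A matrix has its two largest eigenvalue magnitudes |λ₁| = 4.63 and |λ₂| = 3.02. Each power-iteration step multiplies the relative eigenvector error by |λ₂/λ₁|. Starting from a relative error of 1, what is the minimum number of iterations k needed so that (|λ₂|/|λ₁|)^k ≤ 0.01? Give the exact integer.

11

|λ₂/λ₁| = 3.02/4.63 = 0.65227
Need k ≥ ln(0.01) / ln(0.65227) = -4.6052 / -0.4273 ≈ 10.777
Smallest integer k satisfying the bound: 11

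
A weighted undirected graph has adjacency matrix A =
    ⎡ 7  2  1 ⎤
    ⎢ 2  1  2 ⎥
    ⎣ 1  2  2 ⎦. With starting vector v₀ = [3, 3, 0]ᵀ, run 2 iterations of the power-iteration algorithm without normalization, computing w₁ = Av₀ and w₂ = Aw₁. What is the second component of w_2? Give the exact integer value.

w1 = Av₀ = (27, 9, 9)
w2 = Aw1 = (216, 81, 63)
The requested component of w2 is 81.

81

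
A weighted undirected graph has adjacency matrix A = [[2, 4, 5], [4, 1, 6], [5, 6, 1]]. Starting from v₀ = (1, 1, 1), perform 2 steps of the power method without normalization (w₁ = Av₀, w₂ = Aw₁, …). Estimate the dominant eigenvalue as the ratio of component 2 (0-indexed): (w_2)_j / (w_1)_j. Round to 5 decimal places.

w1 = Av₀ = (11, 11, 12)
w2 = Aw1 = (126, 127, 133)
Ratio at component: 133 / 12 = 11.08333

11.08333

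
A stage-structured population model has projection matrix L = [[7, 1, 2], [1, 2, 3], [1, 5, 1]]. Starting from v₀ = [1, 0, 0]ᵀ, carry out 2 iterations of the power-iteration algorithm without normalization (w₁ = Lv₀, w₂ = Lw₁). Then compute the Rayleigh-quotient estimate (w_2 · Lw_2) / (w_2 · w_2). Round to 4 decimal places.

w1 = Lv₀ = (7·1 + 1·0 + 2·0; 1·1 + 2·0 + 3·0; 1·1 + 5·0 + 1·0) = (7, 1, 1)
w2 = Lw1 = (7·7 + 1·1 + 2·1; 1·7 + 2·1 + 3·1; 1·7 + 5·1 + 1·1) = (52, 12, 13)
Lw2 = (402, 115, 125)
w2·Lw2 = 52·402 + 12·115 + 13·125 = 23909; w2·w2 = 52·52 + 12·12 + 13·13 = 3017
λ ≈ 23909/3017 = 7.9248

λ ≈ 7.9248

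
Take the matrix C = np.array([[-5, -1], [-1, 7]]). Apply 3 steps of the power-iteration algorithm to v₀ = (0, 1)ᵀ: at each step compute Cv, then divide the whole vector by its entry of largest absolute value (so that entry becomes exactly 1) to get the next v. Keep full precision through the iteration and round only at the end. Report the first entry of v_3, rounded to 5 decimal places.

Cv0 = (-1.000000, 7.000000); divide by 7.000000 → v1 = (-0.142857, 1.000000)
Cv1 = (-0.285714, 7.142857); divide by 7.142857 → v2 = (-0.040000, 1.000000)
Cv2 = (-0.800000, 7.040000); divide by 7.040000 → v3 = (-0.113636, 1.000000)
Requested entry of v3: -40/352 = -0.11364

-0.11364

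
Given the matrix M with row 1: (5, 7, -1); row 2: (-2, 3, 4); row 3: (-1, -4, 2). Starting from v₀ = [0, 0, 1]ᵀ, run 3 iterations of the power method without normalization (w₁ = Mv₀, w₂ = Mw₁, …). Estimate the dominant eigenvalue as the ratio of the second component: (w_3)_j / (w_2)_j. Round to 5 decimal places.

w1 = Mv₀ = (-1, 4, 2)
w2 = Mw1 = (21, 22, -11)
w3 = Mw2 = (270, -20, -131)
Ratio at component: -20 / 22 = -0.90909

-0.90909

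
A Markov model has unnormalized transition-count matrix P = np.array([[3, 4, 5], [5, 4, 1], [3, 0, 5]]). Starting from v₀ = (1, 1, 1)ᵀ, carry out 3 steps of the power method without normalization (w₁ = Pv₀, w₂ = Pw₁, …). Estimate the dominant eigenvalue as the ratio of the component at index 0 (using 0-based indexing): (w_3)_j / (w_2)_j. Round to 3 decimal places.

10.000

w1 = Pv₀ = (3·1 + 4·1 + 5·1; 5·1 + 4·1 + 1·1; 3·1 + 0·1 + 5·1) = (12, 10, 8)
w2 = Pw1 = (3·12 + 4·10 + 5·8; 5·12 + 4·10 + 1·8; 3·12 + 0·10 + 5·8) = (116, 108, 76)
w3 = Pw2 = (1160, 1088, 728)
Ratio at component: 1160 / 116 = 10.000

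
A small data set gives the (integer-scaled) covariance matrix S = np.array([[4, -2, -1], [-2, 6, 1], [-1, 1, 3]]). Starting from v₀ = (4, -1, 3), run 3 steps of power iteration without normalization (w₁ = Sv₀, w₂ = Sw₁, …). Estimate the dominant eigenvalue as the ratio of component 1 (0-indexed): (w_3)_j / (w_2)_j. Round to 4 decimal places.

7.8478

w1 = Sv₀ = (4·4 + (-2)·(-1) + (-1)·3; (-2)·4 + 6·(-1) + 1·3; (-1)·4 + 1·(-1) + 3·3) = (15, -11, 4)
w2 = Sw1 = (4·15 + (-2)·(-11) + (-1)·4; (-2)·15 + 6·(-11) + 1·4; (-1)·15 + 1·(-11) + 3·4) = (78, -92, -14)
w3 = Sw2 = (510, -722, -212)
Ratio at component: -722 / -92 = 7.8478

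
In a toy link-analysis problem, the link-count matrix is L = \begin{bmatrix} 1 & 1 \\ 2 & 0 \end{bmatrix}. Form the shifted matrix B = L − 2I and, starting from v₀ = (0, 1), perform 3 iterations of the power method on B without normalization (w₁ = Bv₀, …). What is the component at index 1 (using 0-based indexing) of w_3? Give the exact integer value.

-18

B = L − 2I has rows (-1, 1); (2, -2)
w1 = Bv₀ = ((-1)·0 + 1·1; 2·0 + (-2)·1) = (1, -2)
w2 = Bw1 = ((-1)·1 + 1·(-2); 2·1 + (-2)·(-2)) = (-3, 6)
w3 = Bw2 = (9, -18)
Requested component of w3: -18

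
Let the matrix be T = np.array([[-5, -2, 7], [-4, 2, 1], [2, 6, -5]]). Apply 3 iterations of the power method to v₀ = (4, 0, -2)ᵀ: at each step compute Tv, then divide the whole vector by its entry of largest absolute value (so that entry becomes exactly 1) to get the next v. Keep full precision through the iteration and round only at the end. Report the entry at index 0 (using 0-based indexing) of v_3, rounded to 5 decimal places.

1.00000

Tv0 = (-34.000000, -18.000000, 18.000000); divide by -34.000000 → v1 = (1.000000, 0.529412, -0.529412)
Tv1 = (-9.764706, -3.470588, 7.823529); divide by -9.764706 → v2 = (1.000000, 0.355422, -0.801205)
Tv2 = (-11.319277, -4.090361, 8.138554); divide by -11.319277 → v3 = (1.000000, 0.361362, -0.718999)
Requested entry of v3: -3758/-3758 = 1.00000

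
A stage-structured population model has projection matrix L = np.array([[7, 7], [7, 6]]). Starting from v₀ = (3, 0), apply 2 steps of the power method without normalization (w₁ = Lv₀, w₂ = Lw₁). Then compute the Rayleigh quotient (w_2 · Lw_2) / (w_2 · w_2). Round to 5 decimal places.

w1 = Lv₀ = (21, 21)
w2 = Lw1 = (294, 273)
Lw2 = (3969, 3696)
w2·Lw2 = 294·3969 + 273·3696 = 2175894; w2·w2 = 294·294 + 273·273 = 160965
λ ≈ 2175894/160965 = 13.51781

13.51781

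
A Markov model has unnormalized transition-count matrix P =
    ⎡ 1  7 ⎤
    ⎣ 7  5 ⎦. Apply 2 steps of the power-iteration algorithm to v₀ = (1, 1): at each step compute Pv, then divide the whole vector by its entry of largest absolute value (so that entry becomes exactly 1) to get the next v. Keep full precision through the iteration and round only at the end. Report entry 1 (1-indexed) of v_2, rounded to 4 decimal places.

0.7931

Pv0 = (8.00000, 12.00000); divide by 12.00000 → v1 = (0.66667, 1.00000)
Pv1 = (7.66667, 9.66667); divide by 9.66667 → v2 = (0.79310, 1.00000)
Requested entry of v2: 92/116 = 0.7931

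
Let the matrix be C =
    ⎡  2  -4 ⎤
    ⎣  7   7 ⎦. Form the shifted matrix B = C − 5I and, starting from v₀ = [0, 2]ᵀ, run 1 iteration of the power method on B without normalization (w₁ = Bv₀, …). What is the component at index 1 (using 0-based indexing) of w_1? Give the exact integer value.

4

B = C − 5I has rows (-3, -4); (7, 2)
w1 = Bv₀ = (-8, 4)
Requested component of w1: 4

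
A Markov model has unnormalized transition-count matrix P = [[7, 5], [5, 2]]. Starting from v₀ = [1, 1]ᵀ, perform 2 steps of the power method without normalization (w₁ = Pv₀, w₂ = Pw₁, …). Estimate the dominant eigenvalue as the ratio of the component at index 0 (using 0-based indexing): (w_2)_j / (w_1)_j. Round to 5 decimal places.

w1 = Pv₀ = (7·1 + 5·1; 5·1 + 2·1) = (12, 7)
w2 = Pw1 = (7·12 + 5·7; 5·12 + 2·7) = (119, 74)
Ratio at component: 119 / 12 = 9.91667

9.91667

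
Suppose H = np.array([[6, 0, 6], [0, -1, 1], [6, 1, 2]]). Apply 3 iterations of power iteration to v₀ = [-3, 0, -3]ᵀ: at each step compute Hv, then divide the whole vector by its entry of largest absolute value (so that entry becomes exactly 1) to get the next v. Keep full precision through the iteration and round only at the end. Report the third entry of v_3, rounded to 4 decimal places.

Hv0 = (-36.00000, -3.00000, -24.00000); divide by -36.00000 → v1 = (1.00000, 0.08333, 0.66667)
Hv1 = (10.00000, 0.58333, 7.41667); divide by 10.00000 → v2 = (1.00000, 0.05833, 0.74167)
Hv2 = (10.45000, 0.68333, 7.54167); divide by 10.45000 → v3 = (1.00000, 0.06539, 0.72169)
Requested entry of v3: -2715/-3762 = 0.7217

0.7217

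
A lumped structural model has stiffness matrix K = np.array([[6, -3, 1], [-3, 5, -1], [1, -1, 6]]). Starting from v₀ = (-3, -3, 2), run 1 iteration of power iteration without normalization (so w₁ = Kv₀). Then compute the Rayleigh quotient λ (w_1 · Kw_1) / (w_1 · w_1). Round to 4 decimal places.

w1 = Kv₀ = (-7, -8, 12)
Kw1 = (-6, -31, 73)
w1·Kw1 = (-7)·(-6) + (-8)·(-31) + 12·73 = 1166; w1·w1 = (-7)·(-7) + (-8)·(-8) + 12·12 = 257
λ ≈ 1166/257 = 4.5370

4.5370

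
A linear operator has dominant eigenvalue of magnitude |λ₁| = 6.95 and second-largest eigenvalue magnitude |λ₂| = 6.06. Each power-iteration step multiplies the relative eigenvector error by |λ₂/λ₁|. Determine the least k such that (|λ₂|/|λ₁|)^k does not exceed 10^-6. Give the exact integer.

101

|λ₂/λ₁| = 6.06/6.95 = 0.87194
Need k ≥ ln(10^-6) / ln(0.87194) = -13.8155 / -0.1370 ≈ 100.820
Smallest integer k satisfying the bound: 101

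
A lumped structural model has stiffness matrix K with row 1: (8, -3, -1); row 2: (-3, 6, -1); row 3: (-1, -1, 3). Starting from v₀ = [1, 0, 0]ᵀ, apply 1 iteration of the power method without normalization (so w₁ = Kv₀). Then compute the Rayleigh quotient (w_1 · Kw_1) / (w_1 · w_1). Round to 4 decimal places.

w1 = Kv₀ = (8, -3, -1)
Kw1 = (74, -41, -8)
w1·Kw1 = 8·74 + (-3)·(-41) + (-1)·(-8) = 723; w1·w1 = 8·8 + (-3)·(-3) + (-1)·(-1) = 74
λ ≈ 723/74 = 9.7703

9.7703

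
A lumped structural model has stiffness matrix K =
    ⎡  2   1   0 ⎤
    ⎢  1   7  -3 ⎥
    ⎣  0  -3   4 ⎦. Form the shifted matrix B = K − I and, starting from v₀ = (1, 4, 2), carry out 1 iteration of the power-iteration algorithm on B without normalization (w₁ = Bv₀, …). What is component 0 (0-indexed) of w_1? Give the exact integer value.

B = K − I has rows (1, 1, 0); (1, 6, -3); (0, -3, 3)
w1 = Bv₀ = (1·1 + 1·4 + 0·2; 1·1 + 6·4 + (-3)·2; 0·1 + (-3)·4 + 3·2) = (5, 19, -6)
Requested component of w1: 5

5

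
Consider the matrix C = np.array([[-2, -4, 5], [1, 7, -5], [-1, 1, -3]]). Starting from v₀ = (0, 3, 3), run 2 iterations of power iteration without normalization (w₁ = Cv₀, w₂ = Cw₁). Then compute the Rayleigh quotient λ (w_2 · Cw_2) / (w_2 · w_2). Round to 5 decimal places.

3.41527

w1 = Cv₀ = ((-2)·0 + (-4)·3 + 5·3; 1·0 + 7·3 + (-5)·3; (-1)·0 + 1·3 + (-3)·3) = (3, 6, -6)
w2 = Cw1 = ((-2)·3 + (-4)·6 + 5·(-6); 1·3 + 7·6 + (-5)·(-6); (-1)·3 + 1·6 + (-3)·(-6)) = (-60, 75, 21)
Cw2 = (-75, 360, 72)
w2·Cw2 = (-60)·(-75) + 75·360 + 21·72 = 33012; w2·w2 = (-60)·(-60) + 75·75 + 21·21 = 9666
λ ≈ 33012/9666 = 3.41527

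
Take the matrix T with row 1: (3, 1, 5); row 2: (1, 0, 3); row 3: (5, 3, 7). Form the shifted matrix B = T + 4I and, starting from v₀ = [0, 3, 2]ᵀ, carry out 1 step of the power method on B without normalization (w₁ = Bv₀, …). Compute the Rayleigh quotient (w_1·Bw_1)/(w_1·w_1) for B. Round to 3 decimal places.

μ ≈ 14.371

B = T + 4I has rows (7, 1, 5); (1, 4, 3); (5, 3, 11)
w1 = Bv₀ = (13, 18, 31)
Bw1 = (264, 178, 460)
w1·Bw1 = 20896; w1·w1 = 1454; μ ≈ 20896/1454 = 14.371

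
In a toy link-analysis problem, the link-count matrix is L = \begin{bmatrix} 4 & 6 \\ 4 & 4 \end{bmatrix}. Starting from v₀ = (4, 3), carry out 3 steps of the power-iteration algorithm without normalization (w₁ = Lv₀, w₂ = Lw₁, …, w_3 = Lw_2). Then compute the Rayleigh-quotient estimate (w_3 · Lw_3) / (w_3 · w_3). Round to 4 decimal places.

λ ≈ 8.8991

w1 = Lv₀ = (4·4 + 6·3; 4·4 + 4·3) = (34, 28)
w2 = Lw1 = (4·34 + 6·28; 4·34 + 4·28) = (304, 248)
w3 = Lw2 = (2704, 2208)
Lw3 = (24064, 19648)
w3·Lw3 = 2704·24064 + 2208·19648 = 108451840; w3·w3 = 2704·2704 + 2208·2208 = 12186880
λ ≈ 108451840/12186880 = 8.8991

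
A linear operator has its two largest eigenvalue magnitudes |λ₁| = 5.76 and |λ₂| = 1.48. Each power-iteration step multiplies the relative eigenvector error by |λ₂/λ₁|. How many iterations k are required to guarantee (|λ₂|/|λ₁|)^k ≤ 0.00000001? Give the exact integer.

|λ₂/λ₁| = 1.48/5.76 = 0.25694
Need k ≥ ln(0.00000001) / ln(0.25694) = -18.4207 / -1.3589 ≈ 13.556
Smallest integer k satisfying the bound: 14

14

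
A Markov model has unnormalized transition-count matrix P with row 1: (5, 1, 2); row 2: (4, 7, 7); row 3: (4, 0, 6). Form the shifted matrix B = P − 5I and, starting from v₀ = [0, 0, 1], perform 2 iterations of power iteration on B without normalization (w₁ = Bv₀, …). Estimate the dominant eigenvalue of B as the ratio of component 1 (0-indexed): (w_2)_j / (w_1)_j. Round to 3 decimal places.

B = P − 5I has rows (0, 1, 2); (4, 2, 7); (4, 0, 1)
w1 = Bv₀ = (2, 7, 1)
w2 = Bw1 = (9, 29, 9)
Ratio: 29/7 = 4.143

4.143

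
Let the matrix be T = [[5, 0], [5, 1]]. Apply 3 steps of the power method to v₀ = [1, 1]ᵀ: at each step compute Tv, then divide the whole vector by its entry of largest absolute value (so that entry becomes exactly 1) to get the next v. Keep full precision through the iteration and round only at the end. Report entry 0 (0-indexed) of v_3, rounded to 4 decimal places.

Tv0 = (5.00000, 6.00000); divide by 6.00000 → v1 = (0.83333, 1.00000)
Tv1 = (4.16667, 5.16667); divide by 5.16667 → v2 = (0.80645, 1.00000)
Tv2 = (4.03226, 5.03226); divide by 5.03226 → v3 = (0.80128, 1.00000)
Requested entry of v3: 125/156 = 0.8013

0.8013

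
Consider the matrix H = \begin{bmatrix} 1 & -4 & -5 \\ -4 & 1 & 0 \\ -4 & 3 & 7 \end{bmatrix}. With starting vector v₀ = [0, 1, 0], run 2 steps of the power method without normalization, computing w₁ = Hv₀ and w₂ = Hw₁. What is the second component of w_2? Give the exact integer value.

w1 = Hv₀ = (1·0 + (-4)·1 + (-5)·0; (-4)·0 + 1·1 + 0·0; (-4)·0 + 3·1 + 7·0) = (-4, 1, 3)
w2 = Hw1 = (1·(-4) + (-4)·1 + (-5)·3; (-4)·(-4) + 1·1 + 0·3; (-4)·(-4) + 3·1 + 7·3) = (-23, 17, 40)
The requested component of w2 is 17.

17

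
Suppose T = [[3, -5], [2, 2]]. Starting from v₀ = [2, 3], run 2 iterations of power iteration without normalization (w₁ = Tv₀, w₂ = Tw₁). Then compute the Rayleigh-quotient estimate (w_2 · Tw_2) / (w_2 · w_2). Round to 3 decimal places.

3.077

w1 = Tv₀ = (3·2 + (-5)·3; 2·2 + 2·3) = (-9, 10)
w2 = Tw1 = (3·(-9) + (-5)·10; 2·(-9) + 2·10) = (-77, 2)
Tw2 = (-241, -150)
w2·Tw2 = (-77)·(-241) + 2·(-150) = 18257; w2·w2 = (-77)·(-77) + 2·2 = 5933
λ ≈ 18257/5933 = 3.077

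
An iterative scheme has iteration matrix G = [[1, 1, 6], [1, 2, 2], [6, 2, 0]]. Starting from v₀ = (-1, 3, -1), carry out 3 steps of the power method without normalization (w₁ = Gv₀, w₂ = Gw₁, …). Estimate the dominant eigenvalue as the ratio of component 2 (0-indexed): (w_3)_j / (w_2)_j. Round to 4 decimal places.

w1 = Gv₀ = (-4, 3, 0)
w2 = Gw1 = (-1, 2, -18)
w3 = Gw2 = (-107, -33, -2)
Ratio at component: -2 / -18 = 0.1111

λ ≈ 0.1111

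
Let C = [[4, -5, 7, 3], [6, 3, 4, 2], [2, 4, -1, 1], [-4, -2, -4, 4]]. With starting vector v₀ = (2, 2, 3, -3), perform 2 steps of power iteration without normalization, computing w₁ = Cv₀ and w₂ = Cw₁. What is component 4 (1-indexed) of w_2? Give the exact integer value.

w1 = Cv₀ = (4·2 + (-5)·2 + 7·3 + 3·(-3); 6·2 + 3·2 + 4·3 + 2·(-3); 2·2 + 4·2 + (-1)·3 + 1·(-3); (-4)·2 + (-2)·2 + (-4)·3 + 4·(-3)) = (10, 24, 6, -36)
w2 = Cw1 = (4·10 + (-5)·24 + 7·6 + 3·(-36); 6·10 + 3·24 + 4·6 + 2·(-36); 2·10 + 4·24 + (-1)·6 + 1·(-36); (-4)·10 + (-2)·24 + (-4)·6 + 4·(-36)) = (-146, 84, 74, -256)
The requested component of w2 is -256.

-256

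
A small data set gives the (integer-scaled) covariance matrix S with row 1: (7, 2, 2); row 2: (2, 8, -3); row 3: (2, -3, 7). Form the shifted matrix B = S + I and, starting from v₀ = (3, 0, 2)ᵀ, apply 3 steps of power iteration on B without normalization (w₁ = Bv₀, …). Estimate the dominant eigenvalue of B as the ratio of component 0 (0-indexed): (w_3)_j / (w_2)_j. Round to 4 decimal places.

μ ≈ 9.6567

B = S + I has rows (8, 2, 2); (2, 9, -3); (2, -3, 8)
w1 = Bv₀ = (8·3 + 2·0 + 2·2; 2·3 + 9·0 + (-3)·2; 2·3 + (-3)·0 + 8·2) = (28, 0, 22)
w2 = Bw1 = (8·28 + 2·0 + 2·22; 2·28 + 9·0 + (-3)·22; 2·28 + (-3)·0 + 8·22) = (268, -10, 232)
w3 = Bw2 = (2588, -250, 2422)
Ratio: 2588/268 = 9.6567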